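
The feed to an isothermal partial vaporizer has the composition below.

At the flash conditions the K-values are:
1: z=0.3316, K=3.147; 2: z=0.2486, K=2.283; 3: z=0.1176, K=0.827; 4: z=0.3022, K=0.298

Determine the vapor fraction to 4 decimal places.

Newton–Raphson from ψ = 0.63:
  ψ = 0.6300: g = 0.07581, g' = -0.8845 → ψ = 0.7157
  ψ = 0.7157: g = -0.00264, g' = -0.9549 → ψ = 0.7129
Converged at ψ = 0.7129.

ψ = 0.7129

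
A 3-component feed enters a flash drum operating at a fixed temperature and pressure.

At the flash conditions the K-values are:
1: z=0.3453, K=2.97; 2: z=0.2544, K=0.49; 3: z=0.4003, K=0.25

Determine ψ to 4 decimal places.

ψ = 0.1911

Rachford–Rice: g(ψ) = Σ zᵢ(Kᵢ−1)/(1+ψ(Kᵢ−1)) = 0.
Check two-phase: ΣzᵢKᵢ = 1.2503 > 1 and Σzᵢ/Kᵢ = 2.2366 > 1, so g(0) = 0.2503 > 0 and g(1) = -1.2366 < 0.
Newton–Raphson from ψ = 0.5:
  ψ = 0.5000: g = -0.31182, g' = -1.0358 → ψ = 0.1989
  ψ = 0.1989: g = -0.00856, g' = -1.0847 → ψ = 0.1910
  ψ = 0.1910: g = 0.00004, g' = -1.0954 → ψ = 0.1911
Converged at ψ = 0.1911.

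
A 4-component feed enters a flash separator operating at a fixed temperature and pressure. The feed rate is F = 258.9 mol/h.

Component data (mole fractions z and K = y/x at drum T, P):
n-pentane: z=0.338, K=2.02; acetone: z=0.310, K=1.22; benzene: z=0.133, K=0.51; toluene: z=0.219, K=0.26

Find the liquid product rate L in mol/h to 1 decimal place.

L = 157.3 mol/h

Let ψ = V/F and solve Σ zᵢ(Kᵢ−1)/(1+ψ(Kᵢ−1)) = 0.
Check two-phase: ΣzᵢKᵢ = 1.186 > 1 and Σzᵢ/Kᵢ = 1.525 > 1, so g(0) = 0.186 > 0 and g(1) = -0.525 < 0.
Iterate (Newton) starting at ψ = 0.5:
  ψ = 0.500: g = -0.0538, g' = -0.525 → ψ = 0.397
  ψ = 0.397: g = -0.0025, g' = -0.481 → ψ = 0.392
Converged at ψ = 0.392.
Then V = ψ·F = 0.3923·258.9 = 101.6 mol/h and L = F − V = 157.3 mol/h.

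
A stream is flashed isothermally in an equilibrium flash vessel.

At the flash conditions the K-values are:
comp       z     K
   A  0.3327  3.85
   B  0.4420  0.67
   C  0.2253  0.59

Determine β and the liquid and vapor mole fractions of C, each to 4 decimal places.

β = 0.6942, x_C = 0.3149, y_C = 0.1858

Rachford–Rice: g(β) = Σ zᵢ(Kᵢ−1)/(1+β(Kᵢ−1)) = 0.
g(0) = ΣzᵢKᵢ − 1 = 0.7100 and g(1) = 1 − Σzᵢ/Kᵢ = -0.1280, so a root lies in (0, 1).
Newton–Raphson from β = 0.51:
  β = 0.5100: g = 0.09430, g' = -0.5791 → β = 0.6728
  β = 0.6728: g = 0.00994, g' = -0.4692 → β = 0.6940
  β = 0.6940: g = 0.00010, g' = -0.4597 → β = 0.6942
Converged at β = 0.6942.
Compositions from xᵢ = zᵢ/(1+β(Kᵢ−1)), yᵢ = Kᵢxᵢ:
  A: x = 0.1117, y = 0.4300
  B: x = 0.5734, y = 0.3841
  C: x = 0.3149, y = 0.1858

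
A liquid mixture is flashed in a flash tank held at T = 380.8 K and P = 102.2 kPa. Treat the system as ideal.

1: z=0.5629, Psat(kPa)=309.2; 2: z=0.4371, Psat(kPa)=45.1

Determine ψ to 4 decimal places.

Raoult's law: Kᵢ = Pᵢˢᵃᵗ/P = Pᵢˢᵃᵗ/102.2.
  K_1 = 309.2/102.2 = 3.025440, K_2 = 45.1/102.2 = 0.441292
Rachford–Rice: g(ψ) = Σ zᵢ(Kᵢ−1)/(1+ψ(Kᵢ−1)) = 0.
Feasibility: ΣzᵢKᵢ = 1.8959, Σzᵢ/Kᵢ = 1.1766 — both > 1, two phases present.
Iterate (Newton) starting at ψ = 0.5:
  ψ = 0.5000: g = 0.22758, g' = -0.8328 → ψ = 0.7733
  ψ = 0.7733: g = 0.01430, g' = -0.7736 → ψ = 0.7918
  ψ = 0.7918: g = -0.00005, g' = -0.7794 → ψ = 0.7917
Converged at ψ = 0.7917.

ψ = 0.7917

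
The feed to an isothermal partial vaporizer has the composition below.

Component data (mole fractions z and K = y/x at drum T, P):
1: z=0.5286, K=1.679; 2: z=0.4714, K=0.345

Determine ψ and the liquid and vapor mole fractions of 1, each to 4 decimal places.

ψ = 0.1128, x_1 = 0.4910, y_1 = 0.8244

Material balance + equilibrium reduce to Σ zᵢ(Kᵢ−1)/(1+ψ(Kᵢ−1)) = 0.
g(0) = ΣzᵢKᵢ − 1 = 0.0502 and g(1) = 1 − Σzᵢ/Kᵢ = -0.6812, so a root lies in (0, 1).
Iterate (Newton) starting at ψ = 0.51:
  ψ = 0.5100: g = -0.19705, g' = -0.5905 → ψ = 0.1763
  ψ = 0.1763: g = -0.02853, g' = -0.4529 → ψ = 0.1133
  ψ = 0.1133: g = -0.00024, g' = -0.4461 → ψ = 0.1128
Converged at ψ = 0.1128.
Compositions from xᵢ = zᵢ/(1+ψ(Kᵢ−1)), yᵢ = Kᵢxᵢ:
  1: x = 0.4910, y = 0.8244
  2: x = 0.5090, y = 0.1756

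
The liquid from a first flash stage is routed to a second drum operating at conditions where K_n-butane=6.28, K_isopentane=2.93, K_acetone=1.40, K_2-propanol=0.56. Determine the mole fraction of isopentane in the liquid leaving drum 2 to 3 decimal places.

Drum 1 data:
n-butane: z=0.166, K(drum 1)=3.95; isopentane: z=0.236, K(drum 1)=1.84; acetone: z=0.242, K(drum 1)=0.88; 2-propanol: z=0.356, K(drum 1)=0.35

x_isopentane (drum 2) = 0.075

Drum 1:
Let ψ₁ = V/F and solve Σ zᵢ(Kᵢ−1)/(1+ψ₁(Kᵢ−1)) = 0.
g(0) = ΣzᵢKᵢ − 1 = 0.428 and g(1) = 1 − Σzᵢ/Kᵢ = -0.462, so a root lies in (0, 1).
Newton–Raphson from ψ₁ = 0.36:
  ψ₁ = 0.360: g = 0.0573, g' = -0.698 → ψ₁ = 0.442
  ψ₁ = 0.442: g = 0.0018, g' = -0.661 → ψ₁ = 0.445
Converged at ψ₁ = 0.445.
Drum-1 compositions:
  n-butane: x = 0.072, y = 0.284
  isopentane: x = 0.172, y = 0.316
  acetone: x = 0.256, y = 0.225
  2-propanol: x = 0.501, y = 0.175
Drum-2 feed = drum-1 liquid: z₂ = (0.0718, 0.1718, 0.2556, 0.5007).
Drum 2:
Rachford–Rice: g(ψ₂) = Σ zᵢ(Kᵢ−1)/(1+ψ₂(Kᵢ−1)) = 0.
g(0) = ΣzᵢKᵢ − 1 = 0.593 and g(1) = 1 − Σzᵢ/Kᵢ = -0.147, so a root lies in (0, 1).
Iterate (Newton) starting at ψ₂ = 0.5:
  ψ₂ = 0.500: g = 0.0757, g' = -0.505 → ψ₂ = 0.650
  ψ₂ = 0.650: g = 0.0052, g' = -0.444 → ψ₂ = 0.662
Converged at ψ₂ = 0.662.
  n-butane: x = 0.016, y = 0.100
  isopentane: x = 0.075, y = 0.221
  acetone: x = 0.202, y = 0.283
  2-propanol: x = 0.706, y = 0.396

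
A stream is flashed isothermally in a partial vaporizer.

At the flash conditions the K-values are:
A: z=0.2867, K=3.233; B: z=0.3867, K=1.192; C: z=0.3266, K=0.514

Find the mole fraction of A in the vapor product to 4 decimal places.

Rachford–Rice: g(ψ) = Σ zᵢ(Kᵢ−1)/(1+ψ(Kᵢ−1)) = 0.
g(0) = ΣzᵢKᵢ − 1 = 0.5557 and g(1) = 1 − Σzᵢ/Kᵢ = -0.0485, so a root lies in (0, 1).
Newton–Raphson from ψ = 0.5:
  ψ = 0.5000: g = 0.16054, g' = -0.4656 → ψ = 0.8448
  ψ = 0.8448: g = 0.01639, g' = -0.4042 → ψ = 0.8853
  ψ = 0.8853: g = -0.00010, g' = -0.4094 → ψ = 0.8851
Converged at ψ = 0.8851.
Compositions from xᵢ = zᵢ/(1+ψ(Kᵢ−1)), yᵢ = Kᵢxᵢ:
  A: x = 0.0963, y = 0.3114
  B: x = 0.3305, y = 0.3940
  C: x = 0.5731, y = 0.2946

y_A = 0.3114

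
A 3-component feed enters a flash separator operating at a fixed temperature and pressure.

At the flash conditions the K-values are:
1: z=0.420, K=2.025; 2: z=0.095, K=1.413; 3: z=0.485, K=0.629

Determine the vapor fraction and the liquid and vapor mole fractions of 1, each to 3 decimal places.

Let ψ = V/F and solve Σ zᵢ(Kᵢ−1)/(1+ψ(Kᵢ−1)) = 0.
Check two-phase: ΣzᵢKᵢ = 1.290 > 1 and Σzᵢ/Kᵢ = 1.046 > 1, so g(0) = 0.290 > 0 and g(1) = -0.046 < 0.
Newton iteration, ψ⁰ = 0.53:
  ψ = 0.530: g = 0.0872, g' = -0.300 → ψ = 0.821
  ψ = 0.821: g = 0.0043, g' = -0.277 → ψ = 0.837
Converged at ψ = 0.837.
Compositions from xᵢ = zᵢ/(1+ψ(Kᵢ−1)), yᵢ = Kᵢxᵢ:
  1: x = 0.226, y = 0.458
  2: x = 0.071, y = 0.100
  3: x = 0.703, y = 0.442

ψ = 0.837, x_1 = 0.226, y_1 = 0.458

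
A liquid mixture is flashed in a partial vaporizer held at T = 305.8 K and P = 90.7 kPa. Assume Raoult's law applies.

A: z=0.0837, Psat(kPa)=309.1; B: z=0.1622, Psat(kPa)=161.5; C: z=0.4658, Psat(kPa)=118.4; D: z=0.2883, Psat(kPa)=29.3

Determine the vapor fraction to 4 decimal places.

ψ = 0.5223

Raoult's law: Kᵢ = Pᵢˢᵃᵗ/P = Pᵢˢᵃᵗ/90.7.
  K_A = 309.1/90.7 = 3.407938, K_B = 161.5/90.7 = 1.780595, K_C = 118.4/90.7 = 1.305402, K_D = 29.3/90.7 = 0.323043
Iterate (Newton) starting at ψ = 0.64:
  ψ = 0.6400: g = -0.06162, g' = -0.5608 → ψ = 0.5301
  ψ = 0.5301: g = -0.00389, g' = -0.4967 → ψ = 0.5223
Converged at ψ = 0.5223.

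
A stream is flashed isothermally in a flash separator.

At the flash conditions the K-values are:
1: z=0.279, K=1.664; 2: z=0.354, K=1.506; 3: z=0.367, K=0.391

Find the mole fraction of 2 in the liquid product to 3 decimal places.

Material balance + equilibrium reduce to Σ zᵢ(Kᵢ−1)/(1+ψ(Kᵢ−1)) = 0.
Check two-phase: ΣzᵢKᵢ = 1.141 > 1 and Σzᵢ/Kᵢ = 1.341 > 1, so g(0) = 0.141 > 0 and g(1) = -0.341 < 0.
Iterate (Newton) starting at ψ = 0.41:
  ψ = 0.410: g = -0.0039, g' = -0.380 → ψ = 0.400
Converged at ψ = 0.400.
Compositions from xᵢ = zᵢ/(1+ψ(Kᵢ−1)), yᵢ = Kᵢxᵢ:
  1: x = 0.220, y = 0.367
  2: x = 0.294, y = 0.443
  3: x = 0.485, y = 0.190

x_2 = 0.294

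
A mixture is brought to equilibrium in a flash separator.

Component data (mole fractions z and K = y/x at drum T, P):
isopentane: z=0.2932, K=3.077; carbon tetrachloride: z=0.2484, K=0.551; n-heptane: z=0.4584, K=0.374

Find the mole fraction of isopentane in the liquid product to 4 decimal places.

Newton iteration, ψ⁰ = 0.5:
  ψ = 0.5000: g = -0.26278, g' = -0.7683 → ψ = 0.1580
  ψ = 0.1580: g = 0.02005, g' = -0.9964 → ψ = 0.1781
  ψ = 0.1781: g = 0.00037, g' = -0.9607 → ψ = 0.1785
Converged at ψ = 0.1785.
Compositions from xᵢ = zᵢ/(1+ψ(Kᵢ−1)), yᵢ = Kᵢxᵢ:
  isopentane: x = 0.2139, y = 0.6582
  carbon tetrachloride: x = 0.2700, y = 0.1488
  n-heptane: x = 0.5161, y = 0.1930

x_isopentane = 0.2139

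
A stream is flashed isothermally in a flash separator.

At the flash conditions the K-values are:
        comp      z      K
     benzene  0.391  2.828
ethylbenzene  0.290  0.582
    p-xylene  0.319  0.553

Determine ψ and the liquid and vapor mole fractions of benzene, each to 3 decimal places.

Material balance + equilibrium reduce to Σ zᵢ(Kᵢ−1)/(1+ψ(Kᵢ−1)) = 0.
Feasibility: ΣzᵢKᵢ = 1.451, Σzᵢ/Kᵢ = 1.213 — both > 1, two phases present.
Iterate (Newton) starting at ψ = 0.32:
  ψ = 0.320: g = 0.1446, g' = -0.674 → ψ = 0.534
  ψ = 0.534: g = 0.0181, g' = -0.528 → ψ = 0.569
Converged at ψ = 0.569.
Compositions from xᵢ = zᵢ/(1+ψ(Kᵢ−1)), yᵢ = Kᵢxᵢ:
  benzene: x = 0.192, y = 0.542
  ethylbenzene: x = 0.381, y = 0.221
  p-xylene: x = 0.428, y = 0.237

ψ = 0.569, x_benzene = 0.192, y_benzene = 0.542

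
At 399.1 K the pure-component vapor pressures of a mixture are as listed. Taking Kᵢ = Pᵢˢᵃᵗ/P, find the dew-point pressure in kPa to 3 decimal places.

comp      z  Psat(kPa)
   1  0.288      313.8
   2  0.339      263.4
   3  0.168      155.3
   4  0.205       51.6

Pdew = 137.752 kPa

At the dew point ψ → 1, so Σzᵢ/Kᵢ = 1 with Kᵢ = Pᵢˢᵃᵗ/P ⇒ 1/P = Σzᵢ/Pᵢˢᵃᵗ.
1/P = 0.288/313.8 + 0.339/263.4 + 0.168/155.3 + 0.205/51.6 = 0.007259 ⇒ P = 137.752 kPa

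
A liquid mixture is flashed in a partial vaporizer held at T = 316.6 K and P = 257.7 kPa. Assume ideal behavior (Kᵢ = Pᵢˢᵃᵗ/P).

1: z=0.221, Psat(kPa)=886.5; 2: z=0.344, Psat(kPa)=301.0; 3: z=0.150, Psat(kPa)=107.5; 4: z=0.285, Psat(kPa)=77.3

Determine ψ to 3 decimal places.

Raoult's law: Kᵢ = Pᵢˢᵃᵗ/P = Pᵢˢᵃᵗ/257.7.
  K_1 = 886.5/257.7 = 3.44005, K_2 = 301.0/257.7 = 1.16802, K_3 = 107.5/257.7 = 0.41715, K_4 = 77.3/257.7 = 0.29996
Rachford–Rice: g(ψ) = Σ zᵢ(Kᵢ−1)/(1+ψ(Kᵢ−1)) = 0.
Feasibility: ΣzᵢKᵢ = 1.310, Σzᵢ/Kᵢ = 1.668 — both > 1, two phases present.
Newton iteration, ψ⁰ = 0.49:
  ψ = 0.490: g = -0.1271, g' = -0.705 → ψ = 0.310
  ψ = 0.310: g = 0.0007, g' = -0.739 → ψ = 0.311
Converged at ψ = 0.311.

ψ = 0.311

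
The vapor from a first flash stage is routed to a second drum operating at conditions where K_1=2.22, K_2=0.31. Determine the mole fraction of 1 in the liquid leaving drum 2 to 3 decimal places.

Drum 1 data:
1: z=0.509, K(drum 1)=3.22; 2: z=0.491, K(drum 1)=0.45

Drum 1:
Let ψ₁ = V/F and solve Σ zᵢ(Kᵢ−1)/(1+ψ₁(Kᵢ−1)) = 0.
Feasibility: ΣzᵢKᵢ = 1.860, Σzᵢ/Kᵢ = 1.249 — both > 1, two phases present.
Newton iteration, ψ₁⁰ = 0.65:
  ψ₁ = 0.650: g = 0.0422, g' = -0.780 → ψ₁ = 0.704
Converged at ψ₁ = 0.704.
Drum-1 compositions:
  1: x = 0.199, y = 0.639
  2: x = 0.801, y = 0.361
Drum-2 feed = drum-1 vapor: z₂ = (0.6394, 0.3606).
Drum 2:
Binary case is linear: z₁(K₁−1)(1+ψ₂(K₂−1)) + z₂(K₂−1)(1+ψ₂(K₁−1)) = 0
⇒ ψ₂ = [z₁(K₁−1)+z₂(K₂−1)] / [−(K₁−1)(K₂−1)] = 0.5312/0.8418 = 0.631
  1: x = 0.361, y = 0.802
  2: x = 0.639, y = 0.198

x_1 (drum 2) = 0.361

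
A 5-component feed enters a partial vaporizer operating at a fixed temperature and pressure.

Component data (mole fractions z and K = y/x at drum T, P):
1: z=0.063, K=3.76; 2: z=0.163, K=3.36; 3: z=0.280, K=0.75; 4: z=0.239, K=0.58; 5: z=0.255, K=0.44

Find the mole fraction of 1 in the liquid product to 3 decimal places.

Material balance + equilibrium reduce to Σ zᵢ(Kᵢ−1)/(1+ψ(Kᵢ−1)) = 0.
Check two-phase: ΣzᵢKᵢ = 1.245 > 1 and Σzᵢ/Kᵢ = 1.430 > 1, so g(0) = 0.245 > 0 and g(1) = -0.430 < 0.
Iterate (Newton) starting at ψ = 0.5:
  ψ = 0.500: g = -0.1559, g' = -0.520 → ψ = 0.200
  ψ = 0.200: g = 0.0289, g' = -0.788 → ψ = 0.237
  ψ = 0.237: g = 0.0012, g' = -0.727 → ψ = 0.239
Converged at ψ = 0.239.
Compositions from xᵢ = zᵢ/(1+ψ(Kᵢ−1)), yᵢ = Kᵢxᵢ:
  1: x = 0.038, y = 0.143
  2: x = 0.104, y = 0.350
  3: x = 0.298, y = 0.223
  4: x = 0.266, y = 0.154
  5: x = 0.294, y = 0.130

x_1 = 0.038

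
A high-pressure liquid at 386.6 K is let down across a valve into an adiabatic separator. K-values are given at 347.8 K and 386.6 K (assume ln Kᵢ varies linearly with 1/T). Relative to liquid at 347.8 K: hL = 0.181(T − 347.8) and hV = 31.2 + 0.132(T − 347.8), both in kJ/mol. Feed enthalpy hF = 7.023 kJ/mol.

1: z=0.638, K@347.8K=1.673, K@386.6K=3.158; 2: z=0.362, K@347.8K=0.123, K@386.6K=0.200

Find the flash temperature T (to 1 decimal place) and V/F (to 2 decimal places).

T = 349.0 K, V/F = 0.22

Adiabatic flash: solve Rachford–Rice at each trial T, then check hF = ψ·hV(T) + (1−ψ)·hL(T).
  T = 347.8 K: K = (1.673, 0.123), RR gives ψ = 0.190, H_out = 5.915 kJ/mol
  T = 386.6 K: K = (3.158, 0.200), RR gives ψ = 0.630, H_out = 25.474 kJ/mol
  T = 367.2 K: K = (2.337, 0.159), RR gives ψ = 0.488, H_out = 18.268 kJ/mol
  T = 357.5 K: K = (1.987, 0.140), RR gives ψ = 0.375, H_out = 13.282 kJ/mol
  T = 352.6 K: K = (1.824, 0.131), RR gives ψ = 0.295, H_out = 10.002 kJ/mol
  T = 350.2 K: K = (1.747, 0.127), RR gives ψ = 0.246, H_out = 8.095 kJ/mol
Linear interpolation between T = 347.8 (H_out = 5.915) and T = 350.2 (H_out = 8.095) on hF = 7.023 gives T ≈ 349.0 K, at which ψ = 0.22.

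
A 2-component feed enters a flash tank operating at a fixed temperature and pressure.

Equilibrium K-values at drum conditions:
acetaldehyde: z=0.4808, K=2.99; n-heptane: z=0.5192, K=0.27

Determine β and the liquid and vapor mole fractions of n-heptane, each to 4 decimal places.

β = 0.3977, x_n-heptane = 0.7316, y_n-heptane = 0.1975

Newton iteration, β⁰ = 0.5:
  β = 0.5000: g = -0.11728, g' = -1.1646 → β = 0.3993
  β = 0.3993: g = -0.00179, g' = -1.1424 → β = 0.3977
Converged at β = 0.3977.
Compositions from xᵢ = zᵢ/(1+β(Kᵢ−1)), yᵢ = Kᵢxᵢ:
  acetaldehyde: x = 0.2684, y = 0.8025
  n-heptane: x = 0.7316, y = 0.1975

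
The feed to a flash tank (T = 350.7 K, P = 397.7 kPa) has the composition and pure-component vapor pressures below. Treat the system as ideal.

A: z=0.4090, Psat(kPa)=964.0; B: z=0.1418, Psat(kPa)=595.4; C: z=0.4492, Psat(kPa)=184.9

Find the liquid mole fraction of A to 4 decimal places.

Raoult's law: Kᵢ = Pᵢˢᵃᵗ/P = Pᵢˢᵃᵗ/397.7.
  K_A = 964.0/397.7 = 2.423938, K_B = 595.4/397.7 = 1.497108, K_C = 184.9/397.7 = 0.464923
Rachford–Rice: g(V/F) = Σ zᵢ(Kᵢ−1)/(1+V/F(Kᵢ−1)) = 0.
Feasibility: ΣzᵢKᵢ = 1.4125, Σzᵢ/Kᵢ = 1.2296 — both > 1, two phases present.
Newton–Raphson from V/F = 0.35:
  V/F = 0.3500: g = 0.15298, g' = -0.5895 → V/F = 0.6095
  V/F = 0.6095: g = 0.00920, g' = -0.5415 → V/F = 0.6265
Converged at V/F = 0.6265.
Compositions from xᵢ = zᵢ/(1+V/F(Kᵢ−1)), yᵢ = Kᵢxᵢ:
  A: x = 0.2162, y = 0.5240
  B: x = 0.1081, y = 0.1619
  C: x = 0.6757, y = 0.3142

x_A = 0.2162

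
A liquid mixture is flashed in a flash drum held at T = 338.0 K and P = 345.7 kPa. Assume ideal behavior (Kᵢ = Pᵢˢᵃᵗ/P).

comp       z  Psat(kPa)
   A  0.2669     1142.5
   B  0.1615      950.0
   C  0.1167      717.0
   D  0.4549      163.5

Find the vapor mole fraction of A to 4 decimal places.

Raoult's law: Kᵢ = Pᵢˢᵃᵗ/P = Pᵢˢᵃᵗ/345.7.
  K_A = 1142.5/345.7 = 3.304889, K_B = 950.0/345.7 = 2.748047, K_C = 717.0/345.7 = 2.074053, K_D = 163.5/345.7 = 0.472953
Rachford–Rice: g(V/F) = Σ zᵢ(Kᵢ−1)/(1+V/F(Kᵢ−1)) = 0.
g(0) = ΣzᵢKᵢ − 1 = 0.7831 and g(1) = 1 − Σzᵢ/Kᵢ = -0.1576, so a root lies in (0, 1).
Iterate (Newton) starting at V/F = 0.5:
  V/F = 0.5000: g = 0.19245, g' = -0.7365 → V/F = 0.7613
  V/F = 0.7613: g = 0.01298, g' = -0.6709 → V/F = 0.7806
Converged at V/F = 0.7806.
Compositions from xᵢ = zᵢ/(1+V/F(Kᵢ−1)), yᵢ = Kᵢxᵢ:
  A: x = 0.0953, y = 0.3151
  B: x = 0.0683, y = 0.1877
  C: x = 0.0635, y = 0.1317
  D: x = 0.7729, y = 0.3655

y_A = 0.3151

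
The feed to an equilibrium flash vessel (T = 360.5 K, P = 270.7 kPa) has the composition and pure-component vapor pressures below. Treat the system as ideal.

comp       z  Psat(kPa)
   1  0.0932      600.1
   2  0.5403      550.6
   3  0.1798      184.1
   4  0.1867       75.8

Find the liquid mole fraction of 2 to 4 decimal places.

Raoult's law: Kᵢ = Pᵢˢᵃᵗ/P = Pᵢˢᵃᵗ/270.7.
  K_1 = 600.1/270.7 = 2.216845, K_2 = 550.6/270.7 = 2.033986, K_3 = 184.1/270.7 = 0.680089, K_4 = 75.8/270.7 = 0.280015
Rachford–Rice: g(ψ) = Σ zᵢ(Kᵢ−1)/(1+ψ(Kᵢ−1)) = 0.
Check two-phase: ΣzᵢKᵢ = 1.4801 > 1 and Σzᵢ/Kᵢ = 1.2388 > 1, so g(0) = 0.4801 > 0 and g(1) = -0.2388 < 0.
Newton–Raphson from ψ = 0.5:
  ψ = 0.5000: g = 0.16028, g' = -0.5667 → ψ = 0.7828
  ψ = 0.7828: g = -0.01794, g' = -0.7536 → ψ = 0.7590
  ψ = 0.7590: g = -0.00039, g' = -0.7213 → ψ = 0.7585
Converged at ψ = 0.7585.
Compositions from xᵢ = zᵢ/(1+ψ(Kᵢ−1)), yᵢ = Kᵢxᵢ:
  1: x = 0.0485, y = 0.1074
  2: x = 0.3028, y = 0.6159
  3: x = 0.2374, y = 0.1615
  4: x = 0.4113, y = 0.1152

x_2 = 0.3028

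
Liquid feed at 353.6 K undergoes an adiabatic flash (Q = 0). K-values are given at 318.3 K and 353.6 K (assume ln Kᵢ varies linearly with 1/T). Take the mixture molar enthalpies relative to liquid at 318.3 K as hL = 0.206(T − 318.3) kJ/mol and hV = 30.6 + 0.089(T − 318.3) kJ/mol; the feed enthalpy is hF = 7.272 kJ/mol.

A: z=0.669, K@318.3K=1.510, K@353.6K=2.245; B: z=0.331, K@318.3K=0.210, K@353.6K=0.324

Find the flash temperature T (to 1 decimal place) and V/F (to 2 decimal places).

T = 319.5 K, V/F = 0.23

Adiabatic flash: solve Rachford–Rice at each trial T, then check hF = ψ·hV(T) + (1−ψ)·hL(T).
  T = 318.3 K: K = (1.510, 0.210), RR gives ψ = 0.198, H_out = 6.053 kJ/mol
  T = 353.6 K: K = (2.245, 0.324), RR gives ψ = 0.724, H_out = 26.430 kJ/mol
  T = 336.0 K: K = (1.862, 0.264), RR gives ψ = 0.525, H_out = 18.617 kJ/mol
  T = 327.1 K: K = (1.680, 0.236), RR gives ψ = 0.389, H_out = 13.320 kJ/mol
  T = 322.7 K: K = (1.594, 0.223), RR gives ψ = 0.304, H_out = 10.040 kJ/mol
  T = 320.5 K: K = (1.552, 0.216), RR gives ψ = 0.254, H_out = 8.154 kJ/mol
  T = 319.4 K: K = (1.531, 0.213), RR gives ψ = 0.227, H_out = 7.133 kJ/mol
Linear interpolation between T = 319.4 (H_out = 7.133) and T = 320.5 (H_out = 8.154) on hF = 7.272 gives T ≈ 319.5 K, at which ψ = 0.23.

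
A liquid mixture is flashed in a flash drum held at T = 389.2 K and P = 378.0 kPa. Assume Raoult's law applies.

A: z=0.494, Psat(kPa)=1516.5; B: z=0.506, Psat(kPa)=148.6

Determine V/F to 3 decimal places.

V/F = 0.646

Raoult's law: Kᵢ = Pᵢˢᵃᵗ/P = Pᵢˢᵃᵗ/378.0.
  K_A = 1516.5/378.0 = 4.01190, K_B = 148.6/378.0 = 0.39312
Rachford–Rice: g(V/F) = Σ zᵢ(Kᵢ−1)/(1+V/F(Kᵢ−1)) = 0.
g(0) = ΣzᵢKᵢ − 1 = 1.181 and g(1) = 1 − Σzᵢ/Kᵢ = -0.410, so a root lies in (0, 1).
Binary case is linear: z₁(K₁−1)(1+V/F(K₂−1)) + z₂(K₂−1)(1+V/F(K₁−1)) = 0
⇒ V/F = [z₁(K₁−1)+z₂(K₂−1)] / [−(K₁−1)(K₂−1)] = 1.1808/1.8279 = 0.646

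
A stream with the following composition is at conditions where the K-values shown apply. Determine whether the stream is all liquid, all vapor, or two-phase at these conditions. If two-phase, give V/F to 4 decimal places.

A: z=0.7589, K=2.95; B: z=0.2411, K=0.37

ΣzᵢKᵢ = 2.3280; Σzᵢ/Kᵢ = 0.9089.
Since Σzᵢ/Kᵢ < 1 the mixture is above its dew point — single vapor phase.

all vapor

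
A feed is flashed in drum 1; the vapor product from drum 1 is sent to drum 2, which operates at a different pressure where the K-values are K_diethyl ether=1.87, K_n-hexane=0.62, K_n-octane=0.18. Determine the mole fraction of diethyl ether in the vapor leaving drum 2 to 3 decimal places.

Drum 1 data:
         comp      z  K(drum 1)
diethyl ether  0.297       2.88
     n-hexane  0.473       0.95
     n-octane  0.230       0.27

y_diethyl ether (drum 2) = 0.654

Drum 1:
Rachford–Rice: g(ψ₁) = Σ zᵢ(Kᵢ−1)/(1+ψ₁(Kᵢ−1)) = 0.
g(0) = ΣzᵢKᵢ − 1 = 0.367 and g(1) = 1 − Σzᵢ/Kᵢ = -0.453, so a root lies in (0, 1).
Iterate (Newton) starting at ψ₁ = 0.5:
  ψ₁ = 0.500: g = -0.0009, g' = -0.584 → ψ₁ = 0.499
Converged at ψ₁ = 0.499.
Drum-1 compositions:
  diethyl ether: x = 0.153, y = 0.442
  n-hexane: x = 0.485, y = 0.461
  n-octane: x = 0.362, y = 0.098
Drum-2 feed = drum-1 vapor: z₂ = (0.4415, 0.4608, 0.0976).
Drum 2:
Material balance + equilibrium reduce to Σ zᵢ(Kᵢ−1)/(1+ψ₂(Kᵢ−1)) = 0.
Check two-phase: ΣzᵢKᵢ = 1.129 > 1 and Σzᵢ/Kᵢ = 1.522 > 1, so g(0) = 0.129 > 0 and g(1) = -0.522 < 0.
Newton iteration, ψ₂⁰ = 0.68:
  ψ₂ = 0.680: g = -0.1757, g' = -0.588 → ψ₂ = 0.381
  ψ₂ = 0.381: g = -0.0328, g' = -0.418 → ψ₂ = 0.303
  ψ₂ = 0.303: g = -0.0004, g' = -0.411 → ψ₂ = 0.302
Converged at ψ₂ = 0.302.
  diethyl ether: x = 0.350, y = 0.654
  n-hexane: x = 0.521, y = 0.323
  n-octane: x = 0.130, y = 0.023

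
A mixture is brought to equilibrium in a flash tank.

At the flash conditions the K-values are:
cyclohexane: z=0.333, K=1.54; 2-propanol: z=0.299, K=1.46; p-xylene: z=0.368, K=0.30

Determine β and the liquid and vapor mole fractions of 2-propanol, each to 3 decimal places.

Rachford–Rice: g(β) = Σ zᵢ(Kᵢ−1)/(1+β(Kᵢ−1)) = 0.
Check two-phase: ΣzᵢKᵢ = 1.060 > 1 and Σzᵢ/Kᵢ = 1.648 > 1, so g(0) = 0.060 > 0 and g(1) = -0.648 < 0.
Newton–Raphson from β = 0.5:
  β = 0.500: g = -0.1429, g' = -0.529 → β = 0.230
  β = 0.230: g = -0.0226, g' = -0.385 → β = 0.171
  β = 0.171: g = -0.0005, g' = -0.368 → β = 0.170
Converged at β = 0.170.
Compositions from xᵢ = zᵢ/(1+β(Kᵢ−1)), yᵢ = Kᵢxᵢ:
  cyclohexane: x = 0.305, y = 0.470
  2-propanol: x = 0.277, y = 0.405
  p-xylene: x = 0.418, y = 0.125

β = 0.170, x_2-propanol = 0.277, y_2-propanol = 0.405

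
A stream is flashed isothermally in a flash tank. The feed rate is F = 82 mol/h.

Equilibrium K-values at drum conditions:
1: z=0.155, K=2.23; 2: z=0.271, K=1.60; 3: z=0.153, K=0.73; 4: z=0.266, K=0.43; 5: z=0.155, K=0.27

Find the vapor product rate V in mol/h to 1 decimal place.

V = 7.8 mol/h

Let ψ = V/F and solve Σ zᵢ(Kᵢ−1)/(1+ψ(Kᵢ−1)) = 0.
Check two-phase: ΣzᵢKᵢ = 1.047 > 1 and Σzᵢ/Kᵢ = 1.641 > 1, so g(0) = 0.047 > 0 and g(1) = -0.641 < 0.
Newton–Raphson from ψ = 0.62:
  ψ = 0.620: g = -0.2641, g' = -0.626 → ψ = 0.198
  ψ = 0.198: g = -0.0481, g' = -0.465 → ψ = 0.094
  ψ = 0.094: g = 0.0006, g' = -0.479 → ψ = 0.096
Converged at ψ = 0.096.
Then V = ψ·F = 0.0955·82 = 7.8 mol/h and L = F − V = 74.2 mol/h.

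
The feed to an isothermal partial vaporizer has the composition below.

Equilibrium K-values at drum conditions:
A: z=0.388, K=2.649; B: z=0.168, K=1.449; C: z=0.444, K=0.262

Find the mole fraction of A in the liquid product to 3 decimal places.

x_A = 0.238

Material balance + equilibrium reduce to Σ zᵢ(Kᵢ−1)/(1+β(Kᵢ−1)) = 0.
g(0) = ΣzᵢKᵢ − 1 = 0.388 and g(1) = 1 − Σzᵢ/Kᵢ = -0.957, so a root lies in (0, 1).
Newton iteration, β⁰ = 0.49:
  β = 0.490: g = -0.0976, g' = -0.939 → β = 0.386
  β = 0.386: g = -0.0030, g' = -0.891 → β = 0.383
Converged at β = 0.383.
Compositions from xᵢ = zᵢ/(1+β(Kᵢ−1)), yᵢ = Kᵢxᵢ:
  A: x = 0.238, y = 0.630
  B: x = 0.143, y = 0.208
  C: x = 0.619, y = 0.162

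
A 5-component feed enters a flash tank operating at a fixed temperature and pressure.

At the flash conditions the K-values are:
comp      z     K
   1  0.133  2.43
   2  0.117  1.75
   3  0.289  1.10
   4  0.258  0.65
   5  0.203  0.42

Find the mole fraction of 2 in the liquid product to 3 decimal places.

Rachford–Rice: g(β) = Σ zᵢ(Kᵢ−1)/(1+β(Kᵢ−1)) = 0.
g(0) = ΣzᵢKᵢ − 1 = 0.099 and g(1) = 1 − Σzᵢ/Kᵢ = -0.265, so a root lies in (0, 1).
Iterate (Newton) starting at β = 0.36:
  β = 0.360: g = -0.0296, g' = -0.312 → β = 0.265
  β = 0.265: g = 0.0005, g' = -0.325 → β = 0.267
Converged at β = 0.267.
Compositions from xᵢ = zᵢ/(1+β(Kᵢ−1)), yᵢ = Kᵢxᵢ:
  1: x = 0.096, y = 0.234
  2: x = 0.097, y = 0.171
  3: x = 0.281, y = 0.310
  4: x = 0.285, y = 0.185
  5: x = 0.240, y = 0.101

x_2 = 0.097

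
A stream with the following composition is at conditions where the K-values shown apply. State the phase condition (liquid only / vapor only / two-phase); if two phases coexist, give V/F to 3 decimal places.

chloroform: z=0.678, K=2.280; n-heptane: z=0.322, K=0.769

ΣzᵢKᵢ = 1.793; Σzᵢ/Kᵢ = 0.716.
Since Σzᵢ/Kᵢ < 1 the mixture is above its dew point — single vapor phase.

vapor only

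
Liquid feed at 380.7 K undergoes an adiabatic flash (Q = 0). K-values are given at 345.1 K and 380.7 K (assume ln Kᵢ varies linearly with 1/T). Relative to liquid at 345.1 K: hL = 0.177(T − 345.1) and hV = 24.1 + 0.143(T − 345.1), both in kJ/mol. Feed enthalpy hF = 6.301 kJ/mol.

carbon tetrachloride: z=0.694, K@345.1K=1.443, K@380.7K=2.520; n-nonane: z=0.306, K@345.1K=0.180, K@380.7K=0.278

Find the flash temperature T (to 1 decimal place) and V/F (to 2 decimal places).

Adiabatic flash: solve Rachford–Rice at each trial T, then check hF = ψ·hV(T) + (1−ψ)·hL(T).
  T = 345.1 K: K = (1.443, 0.180), RR gives ψ = 0.156, H_out = 3.750 kJ/mol
  T = 380.7 K: K = (2.520, 0.278), RR gives ψ = 0.760, H_out = 23.695 kJ/mol
  T = 362.9 K: K = (1.933, 0.226), RR gives ψ = 0.569, H_out = 16.515 kJ/mol
  T = 354.0 K: K = (1.676, 0.202), RR gives ψ = 0.418, H_out = 11.513 kJ/mol
  T = 349.6 K: K = (1.558, 0.191), RR gives ψ = 0.310, H_out = 8.212 kJ/mol
  T = 347.4 K: K = (1.501, 0.186), RR gives ψ = 0.242, H_out = 6.209 kJ/mol
Linear interpolation between T = 347.4 (H_out = 6.209) and T = 349.6 (H_out = 8.212) on hF = 6.301 gives T ≈ 347.5 K, at which ψ = 0.24.

T = 347.5 K, V/F = 0.24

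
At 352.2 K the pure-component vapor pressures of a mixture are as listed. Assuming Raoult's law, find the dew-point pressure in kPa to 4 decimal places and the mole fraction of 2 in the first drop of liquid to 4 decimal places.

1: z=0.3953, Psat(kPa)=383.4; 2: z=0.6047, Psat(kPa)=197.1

At the dew point ψ → 1, so Σzᵢ/Kᵢ = 1 with Kᵢ = Pᵢˢᵃᵗ/P ⇒ 1/P = Σzᵢ/Pᵢˢᵃᵗ.
1/P = 0.3953/383.4 + 0.6047/197.1 = 0.0040990 ⇒ P = 243.9605 kPa
xᵢ = zᵢP/Pᵢˢᵃᵗ ⇒ x_2 = 0.6047·243.9605/197.1 = 0.7485

Pdew = 243.9605 kPa, x_2 = 0.7485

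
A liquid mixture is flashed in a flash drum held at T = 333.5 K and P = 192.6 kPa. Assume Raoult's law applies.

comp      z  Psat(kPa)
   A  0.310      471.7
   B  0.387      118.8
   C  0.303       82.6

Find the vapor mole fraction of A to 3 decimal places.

Raoult's law: Kᵢ = Pᵢˢᵃᵗ/P = Pᵢˢᵃᵗ/192.6.
  K_A = 471.7/192.6 = 2.44912, K_B = 118.8/192.6 = 0.61682, K_C = 82.6/192.6 = 0.42887
Newton iteration, V/F⁰ = 0.54:
  V/F = 0.540: g = -0.1852, g' = -0.502 → V/F = 0.171
  V/F = 0.171: g = 0.0095, g' = -0.605 → V/F = 0.187
Converged at V/F = 0.187.
Compositions from xᵢ = zᵢ/(1+V/F(Kᵢ−1)), yᵢ = Kᵢxᵢ:
  A: x = 0.244, y = 0.597
  B: x = 0.417, y = 0.257
  C: x = 0.339, y = 0.145

y_A = 0.597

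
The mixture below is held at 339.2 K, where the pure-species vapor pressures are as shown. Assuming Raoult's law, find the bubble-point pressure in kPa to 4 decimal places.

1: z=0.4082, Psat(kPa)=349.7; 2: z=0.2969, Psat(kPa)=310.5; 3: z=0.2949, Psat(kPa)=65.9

Pbub = 254.3689 kPa

At the bubble point ψ → 0, so ΣzᵢKᵢ = 1 with Kᵢ = Pᵢˢᵃᵗ/P ⇒ P = ΣzᵢPᵢˢᵃᵗ.
P = 0.4082·349.7 + 0.2969·310.5 + 0.2949·65.9 = 254.3689 kPa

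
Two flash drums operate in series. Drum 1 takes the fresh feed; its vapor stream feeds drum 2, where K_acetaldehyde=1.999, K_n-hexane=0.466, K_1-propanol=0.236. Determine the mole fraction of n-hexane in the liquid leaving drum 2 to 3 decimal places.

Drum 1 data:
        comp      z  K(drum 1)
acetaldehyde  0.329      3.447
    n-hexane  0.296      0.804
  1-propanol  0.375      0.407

Drum 1:
Newton iteration, ψ₁⁰ = 0.55:
  ψ₁ = 0.550: g = -0.0518, g' = -0.663 → ψ₁ = 0.472
  ψ₁ = 0.472: g = 0.0010, g' = -0.692 → ψ₁ = 0.473
Converged at ψ₁ = 0.473.
Drum-1 compositions:
  acetaldehyde: x = 0.152, y = 0.526
  n-hexane: x = 0.326, y = 0.262
  1-propanol: x = 0.521, y = 0.212
Drum-2 feed = drum-1 vapor: z₂ = (0.5255, 0.2623, 0.2122).
Drum 2:
Rachford–Rice: g(ψ₂) = Σ zᵢ(Kᵢ−1)/(1+ψ₂(Kᵢ−1)) = 0.
g(0) = ΣzᵢKᵢ − 1 = 0.223 and g(1) = 1 − Σzᵢ/Kᵢ = -0.725, so a root lies in (0, 1).
Newton–Raphson from ψ₂ = 0.5:
  ψ₂ = 0.500: g = -0.1033, g' = -0.697 → ψ₂ = 0.352
  ψ₂ = 0.352: g = -0.0057, g' = -0.632 → ψ₂ = 0.343
Converged at ψ₂ = 0.343.
  acetaldehyde: x = 0.391, y = 0.783
  n-hexane: x = 0.321, y = 0.150
  1-propanol: x = 0.287, y = 0.068

x_n-hexane (drum 2) = 0.321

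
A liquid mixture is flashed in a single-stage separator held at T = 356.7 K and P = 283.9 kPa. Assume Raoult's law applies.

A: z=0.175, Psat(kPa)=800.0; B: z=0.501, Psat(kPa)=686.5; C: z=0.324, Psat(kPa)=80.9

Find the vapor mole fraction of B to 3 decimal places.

y_B = 0.595

Raoult's law: Kᵢ = Pᵢˢᵃᵗ/P = Pᵢˢᵃᵗ/283.9.
  K_A = 800.0/283.9 = 2.81789, K_B = 686.5/283.9 = 2.41810, K_C = 80.9/283.9 = 0.28496
Material balance + equilibrium reduce to Σ zᵢ(Kᵢ−1)/(1+β(Kᵢ−1)) = 0.
Check two-phase: ΣzᵢKᵢ = 1.797 > 1 and Σzᵢ/Kᵢ = 1.406 > 1, so g(0) = 0.797 > 0 and g(1) = -0.406 < 0.
Iterate (Newton) starting at β = 0.53:
  β = 0.530: g = 0.1946, g' = -0.908 → β = 0.744
  β = 0.744: g = -0.0144, g' = -1.100 → β = 0.731
Converged at β = 0.731.
Compositions from xᵢ = zᵢ/(1+β(Kᵢ−1)), yᵢ = Kᵢxᵢ:
  A: x = 0.075, y = 0.212
  B: x = 0.246, y = 0.595
  C: x = 0.679, y = 0.193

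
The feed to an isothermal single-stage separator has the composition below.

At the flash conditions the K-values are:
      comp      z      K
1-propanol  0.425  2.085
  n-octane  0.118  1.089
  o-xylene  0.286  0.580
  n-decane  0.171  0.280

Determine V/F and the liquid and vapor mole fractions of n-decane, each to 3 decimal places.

V/F = 0.429, x_n-decane = 0.247, y_n-decane = 0.069

Rachford–Rice: g(V/F) = Σ zᵢ(Kᵢ−1)/(1+V/F(Kᵢ−1)) = 0.
Check two-phase: ΣzᵢKᵢ = 1.228 > 1 and Σzᵢ/Kᵢ = 1.416 > 1, so g(0) = 0.228 > 0 and g(1) = -0.416 < 0.
Iterate (Newton) starting at V/F = 0.69:
  V/F = 0.690: g = -0.1402, g' = -0.615 → V/F = 0.462
  V/F = 0.462: g = -0.0162, g' = -0.500 → V/F = 0.429
Converged at V/F = 0.429.
Compositions from xᵢ = zᵢ/(1+V/F(Kᵢ−1)), yᵢ = Kᵢxᵢ:
  1-propanol: x = 0.290, y = 0.605
  n-octane: x = 0.114, y = 0.124
  o-xylene: x = 0.349, y = 0.202
  n-decane: x = 0.247, y = 0.069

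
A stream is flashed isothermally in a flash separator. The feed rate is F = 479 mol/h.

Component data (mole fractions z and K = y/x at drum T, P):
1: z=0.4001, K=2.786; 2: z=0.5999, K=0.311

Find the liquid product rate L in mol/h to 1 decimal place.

L = 361.7 mol/h

Binary case is linear: z₁(K₁−1)(1+ψ(K₂−1)) + z₂(K₂−1)(1+ψ(K₁−1)) = 0
⇒ ψ = [z₁(K₁−1)+z₂(K₂−1)] / [−(K₁−1)(K₂−1)] = 0.30125/1.23055 = 0.2448
Then V = ψ·F = 0.2448·479 = 117.3 mol/h and L = F − V = 361.7 mol/h.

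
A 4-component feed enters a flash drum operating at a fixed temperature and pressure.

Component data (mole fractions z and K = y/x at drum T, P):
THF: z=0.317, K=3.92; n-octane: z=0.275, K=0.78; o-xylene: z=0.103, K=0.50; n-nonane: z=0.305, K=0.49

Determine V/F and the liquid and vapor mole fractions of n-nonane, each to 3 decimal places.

Rachford–Rice: g(V/F) = Σ zᵢ(Kᵢ−1)/(1+V/F(Kᵢ−1)) = 0.
g(0) = ΣzᵢKᵢ − 1 = 0.658 and g(1) = 1 − Σzᵢ/Kᵢ = -0.262, so a root lies in (0, 1).
Iterate (Newton) starting at V/F = 0.5:
  V/F = 0.500: g = 0.0308, g' = -0.652 → V/F = 0.547
  V/F = 0.547: g = 0.0008, g' = -0.619 → V/F = 0.549
Converged at V/F = 0.549.
Compositions from xᵢ = zᵢ/(1+V/F(Kᵢ−1)), yᵢ = Kᵢxᵢ:
  THF: x = 0.122, y = 0.478
  n-octane: x = 0.313, y = 0.244
  o-xylene: x = 0.142, y = 0.071
  n-nonane: x = 0.423, y = 0.208

V/F = 0.549, x_n-nonane = 0.423, y_n-nonane = 0.208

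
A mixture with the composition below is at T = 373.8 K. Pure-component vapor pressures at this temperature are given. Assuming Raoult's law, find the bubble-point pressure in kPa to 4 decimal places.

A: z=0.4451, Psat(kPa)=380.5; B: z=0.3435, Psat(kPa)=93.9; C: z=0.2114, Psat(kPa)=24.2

At the bubble point ψ → 0, so ΣzᵢKᵢ = 1 with Kᵢ = Pᵢˢᵃᵗ/P ⇒ P = ΣzᵢPᵢˢᵃᵗ.
P = 0.4451·380.5 + 0.3435·93.9 + 0.2114·24.2 = 206.7311 kPa

Pbub = 206.7311 kPa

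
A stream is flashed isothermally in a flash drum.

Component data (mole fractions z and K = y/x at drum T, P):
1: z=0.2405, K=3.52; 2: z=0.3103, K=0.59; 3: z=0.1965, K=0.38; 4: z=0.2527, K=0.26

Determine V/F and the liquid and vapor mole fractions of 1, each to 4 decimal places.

V/F = 0.1156, x_1 = 0.1862, y_1 = 0.6555

Rachford–Rice: g(V/F) = Σ zᵢ(Kᵢ−1)/(1+V/F(Kᵢ−1)) = 0.
Check two-phase: ΣzᵢKᵢ = 1.1700 > 1 and Σzᵢ/Kᵢ = 2.0833 > 1, so g(0) = 0.1700 > 0 and g(1) = -1.0833 < 0.
Newton iteration, V/F⁰ = 0.5:
  V/F = 0.5000: g = -0.36525, g' = -0.8889 → V/F = 0.0891
  V/F = 0.0891: g = 0.03376, g' = -1.3180 → V/F = 0.1147
  V/F = 0.1147: g = 0.00117, g' = -1.2294 → V/F = 0.1156
Converged at V/F = 0.1156.
Compositions from xᵢ = zᵢ/(1+V/F(Kᵢ−1)), yᵢ = Kᵢxᵢ:
  1: x = 0.1862, y = 0.6555
  2: x = 0.3257, y = 0.1922
  3: x = 0.2117, y = 0.0804
  4: x = 0.2763, y = 0.0719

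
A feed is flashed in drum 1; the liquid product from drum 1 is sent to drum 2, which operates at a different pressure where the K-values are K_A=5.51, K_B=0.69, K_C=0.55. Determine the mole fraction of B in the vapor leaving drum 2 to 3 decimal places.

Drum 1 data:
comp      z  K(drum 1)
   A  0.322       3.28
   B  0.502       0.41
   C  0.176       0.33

Drum 1:
Let ψ₁ = V/F and solve Σ zᵢ(Kᵢ−1)/(1+ψ₁(Kᵢ−1)) = 0.
Check two-phase: ΣzᵢKᵢ = 1.320 > 1 and Σzᵢ/Kᵢ = 1.856 > 1, so g(0) = 0.320 > 0 and g(1) = -0.856 < 0.
Newton–Raphson from ψ₁ = 0.47:
  ψ₁ = 0.470: g = -0.2276, g' = -0.893 → ψ₁ = 0.215
  ψ₁ = 0.215: g = 0.0155, g' = -1.091 → ψ₁ = 0.229
  ψ₁ = 0.229: g = 0.0002, g' = -1.066 → ψ₁ = 0.230
Converged at ψ₁ = 0.230.
Drum-1 compositions:
  A: x = 0.211, y = 0.693
  B: x = 0.581, y = 0.238
  C: x = 0.208, y = 0.069
Drum-2 feed = drum-1 liquid: z₂ = (0.2114, 0.5806, 0.2080).
Drum 2:
Newton–Raphson from ψ₂ = 0.58:
  ψ₂ = 0.580: g = -0.0825, g' = -0.489 → ψ₂ = 0.411
  ψ₂ = 0.411: g = 0.0127, g' = -0.664 → ψ₂ = 0.431
Converged at ψ₂ = 0.431.
  A: x = 0.072, y = 0.396
  B: x = 0.670, y = 0.462
  C: x = 0.258, y = 0.142

y_B (drum 2) = 0.462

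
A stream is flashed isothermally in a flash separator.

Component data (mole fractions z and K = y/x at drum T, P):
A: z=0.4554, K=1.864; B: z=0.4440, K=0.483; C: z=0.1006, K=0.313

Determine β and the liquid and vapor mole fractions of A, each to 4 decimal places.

Rachford–Rice: g(β) = Σ zᵢ(Kᵢ−1)/(1+β(Kᵢ−1)) = 0.
g(0) = ΣzᵢKᵢ − 1 = 0.0948 and g(1) = 1 − Σzᵢ/Kᵢ = -0.4850, so a root lies in (0, 1).
Newton iteration, β⁰ = 0.5:
  β = 0.5000: g = -0.14008, g' = -0.4918 → β = 0.2152
  β = 0.2152: g = -0.00759, g' = -0.4573 → β = 0.1986
Converged at β = 0.1986.
Compositions from xᵢ = zᵢ/(1+β(Kᵢ−1)), yᵢ = Kᵢxᵢ:
  A: x = 0.3887, y = 0.7245
  B: x = 0.4948, y = 0.2390
  C: x = 0.1165, y = 0.0365

β = 0.1986, x_A = 0.3887, y_A = 0.7245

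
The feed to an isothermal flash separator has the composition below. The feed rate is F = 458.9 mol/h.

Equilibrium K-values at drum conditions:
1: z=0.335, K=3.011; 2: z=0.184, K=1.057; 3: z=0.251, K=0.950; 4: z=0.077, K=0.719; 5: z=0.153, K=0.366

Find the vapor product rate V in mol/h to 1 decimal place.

Material balance + equilibrium reduce to Σ zᵢ(Kᵢ−1)/(1+ψ(Kᵢ−1)) = 0.
g(0) = ΣzᵢKᵢ − 1 = 0.553 and g(1) = 1 − Σzᵢ/Kᵢ = -0.075, so a root lies in (0, 1).
Newton–Raphson from ψ = 0.7:
  ψ = 0.700: g = 0.0755, g' = -0.443 → ψ = 0.870
  ψ = 0.870: g = -0.0033, g' = -0.497 → ψ = 0.864
Converged at ψ = 0.864.
Then V = ψ·F = 0.8638·458.9 = 396.4 mol/h and L = F − V = 62.5 mol/h.

V = 396.4 mol/h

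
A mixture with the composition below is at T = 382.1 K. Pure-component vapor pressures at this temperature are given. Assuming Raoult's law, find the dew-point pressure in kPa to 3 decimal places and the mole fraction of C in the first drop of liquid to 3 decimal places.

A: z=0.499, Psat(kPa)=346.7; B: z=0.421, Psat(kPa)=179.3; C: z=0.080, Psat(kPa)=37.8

Pdew = 169.385 kPa, x_C = 0.358

At the dew point ψ → 1, so Σzᵢ/Kᵢ = 1 with Kᵢ = Pᵢˢᵃᵗ/P ⇒ 1/P = Σzᵢ/Pᵢˢᵃᵗ.
1/P = 0.499/346.7 + 0.421/179.3 + 0.080/37.8 = 0.005904 ⇒ P = 169.385 kPa
xᵢ = zᵢP/Pᵢˢᵃᵗ ⇒ x_C = 0.080·169.385/37.8 = 0.358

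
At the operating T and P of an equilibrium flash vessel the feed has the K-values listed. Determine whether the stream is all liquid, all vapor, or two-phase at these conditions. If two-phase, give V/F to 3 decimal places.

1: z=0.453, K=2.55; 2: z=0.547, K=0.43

two-phase, V/F = 0.442

ΣzᵢKᵢ = 1.390; Σzᵢ/Kᵢ = 1.450.
Both exceed 1, so a two-phase solution exists.
Newton–Raphson from ψ = 0.37:
  ψ = 0.370: g = 0.0511, g' = -0.725 → ψ = 0.441
  ψ = 0.441: g = 0.0009, g' = -0.701 → ψ = 0.442
Converged at ψ = 0.442.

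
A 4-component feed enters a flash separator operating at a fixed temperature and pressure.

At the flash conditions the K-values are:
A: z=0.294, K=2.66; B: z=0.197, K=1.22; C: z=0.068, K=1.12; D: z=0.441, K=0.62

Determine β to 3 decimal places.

Material balance + equilibrium reduce to Σ zᵢ(Kᵢ−1)/(1+β(Kᵢ−1)) = 0.
Check two-phase: ΣzᵢKᵢ = 1.372 > 1 and Σzᵢ/Kᵢ = 1.044 > 1, so g(0) = 0.372 > 0 and g(1) = -0.044 < 0.
Iterate (Newton) starting at β = 0.5:
  β = 0.500: g = 0.1065, g' = -0.348 → β = 0.807
  β = 0.807: g = 0.0113, g' = -0.288 → β = 0.846
Converged at β = 0.846.

β = 0.846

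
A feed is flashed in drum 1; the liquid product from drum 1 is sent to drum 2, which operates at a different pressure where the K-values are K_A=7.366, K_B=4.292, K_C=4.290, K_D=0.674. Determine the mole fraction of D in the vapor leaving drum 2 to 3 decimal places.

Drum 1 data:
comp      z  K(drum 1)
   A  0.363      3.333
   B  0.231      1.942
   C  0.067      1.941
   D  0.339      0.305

y_D (drum 2) = 0.626

Drum 1:
Rachford–Rice: g(ψ₁) = Σ zᵢ(Kᵢ−1)/(1+ψ₁(Kᵢ−1)) = 0.
g(0) = ΣzᵢKᵢ − 1 = 0.892 and g(1) = 1 − Σzᵢ/Kᵢ = -0.374, so a root lies in (0, 1).
Iterate (Newton) starting at ψ₁ = 0.5:
  ψ₁ = 0.500: g = 0.2206, g' = -0.928 → ψ₁ = 0.738
  ψ₁ = 0.738: g = -0.0068, g' = -1.049 → ψ₁ = 0.731
Converged at ψ₁ = 0.731.
Drum-1 compositions:
  A: x = 0.134, y = 0.447
  B: x = 0.137, y = 0.266
  C: x = 0.040, y = 0.077
  D: x = 0.689, y = 0.210
Drum-2 feed = drum-1 liquid: z₂ = (0.1341, 0.1368, 0.0397, 0.6894).
Drum 2:
Iterate (Newton) starting at ψ₂ = 0.5:
  ψ₂ = 0.500: g = 0.1552, g' = -0.688 → ψ₂ = 0.725
  ψ₂ = 0.725: g = 0.0291, g' = -0.465 → ψ₂ = 0.788
  ψ₂ = 0.788: g = 0.0011, g' = -0.431 → ψ₂ = 0.791
Converged at ψ₂ = 0.791.
  A: x = 0.022, y = 0.164
  B: x = 0.038, y = 0.163
  C: x = 0.011, y = 0.047
  D: x = 0.929, y = 0.626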